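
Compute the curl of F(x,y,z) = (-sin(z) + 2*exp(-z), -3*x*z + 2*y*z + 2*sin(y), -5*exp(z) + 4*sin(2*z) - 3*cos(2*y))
(3*x - 2*y + 6*sin(2*y), -cos(z) - 2*exp(-z), -3*z)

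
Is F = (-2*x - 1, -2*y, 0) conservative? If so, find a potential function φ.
Yes, F is conservative. φ = -x**2 - x - y**2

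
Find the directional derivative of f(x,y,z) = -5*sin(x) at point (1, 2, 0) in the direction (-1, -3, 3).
5*sqrt(19)*cos(1)/19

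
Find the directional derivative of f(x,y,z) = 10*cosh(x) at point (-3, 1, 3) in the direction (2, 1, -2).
-20*sinh(3)/3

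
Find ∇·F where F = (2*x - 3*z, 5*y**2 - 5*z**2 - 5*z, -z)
10*y + 1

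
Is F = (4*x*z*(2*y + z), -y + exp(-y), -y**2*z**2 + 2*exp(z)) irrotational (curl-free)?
No, ∇×F = (-2*y*z**2, 8*x*(y + z), -8*x*z)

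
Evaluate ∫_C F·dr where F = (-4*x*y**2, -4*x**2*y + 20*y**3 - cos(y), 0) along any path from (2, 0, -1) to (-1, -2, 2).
sin(2) + 72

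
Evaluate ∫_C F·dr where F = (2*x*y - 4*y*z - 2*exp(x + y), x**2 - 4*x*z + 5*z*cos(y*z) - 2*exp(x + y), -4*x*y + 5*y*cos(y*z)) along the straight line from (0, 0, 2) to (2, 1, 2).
-2*exp(3) - 10 + 5*sin(2)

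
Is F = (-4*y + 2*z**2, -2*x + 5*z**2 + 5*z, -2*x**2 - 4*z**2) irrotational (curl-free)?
No, ∇×F = (-10*z - 5, 4*x + 4*z, 2)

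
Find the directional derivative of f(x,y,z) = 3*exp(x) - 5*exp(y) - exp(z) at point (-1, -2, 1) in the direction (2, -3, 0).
3*sqrt(13)*(5 + 2*E)*exp(-2)/13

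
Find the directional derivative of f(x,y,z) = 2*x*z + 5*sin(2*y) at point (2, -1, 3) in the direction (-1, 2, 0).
sqrt(5)*(4*cos(2) - 6/5)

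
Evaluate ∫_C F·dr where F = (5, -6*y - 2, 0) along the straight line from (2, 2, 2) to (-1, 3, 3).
-32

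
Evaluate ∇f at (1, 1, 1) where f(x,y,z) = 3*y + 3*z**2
(0, 3, 6)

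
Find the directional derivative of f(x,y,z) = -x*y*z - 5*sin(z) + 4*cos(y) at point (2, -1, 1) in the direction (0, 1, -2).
2*sqrt(5)*(-3 + 2*sin(1) + 5*cos(1))/5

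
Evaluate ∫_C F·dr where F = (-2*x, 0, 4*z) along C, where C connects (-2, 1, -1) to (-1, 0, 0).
1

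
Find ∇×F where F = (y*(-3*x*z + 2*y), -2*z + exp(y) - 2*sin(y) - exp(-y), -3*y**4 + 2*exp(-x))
(2 - 12*y**3, -3*x*y + 2*exp(-x), 3*x*z - 4*y)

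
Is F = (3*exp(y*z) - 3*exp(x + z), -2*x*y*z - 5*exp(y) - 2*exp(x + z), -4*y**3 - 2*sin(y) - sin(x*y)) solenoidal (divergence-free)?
No, ∇·F = -2*x*z - 5*exp(y) - 3*exp(x + z)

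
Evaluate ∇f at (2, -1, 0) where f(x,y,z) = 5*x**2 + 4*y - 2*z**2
(20, 4, 0)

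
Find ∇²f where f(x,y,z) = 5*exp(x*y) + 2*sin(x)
5*x**2*exp(x*y) + 5*y**2*exp(x*y) - 2*sin(x)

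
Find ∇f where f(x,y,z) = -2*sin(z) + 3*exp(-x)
(-3*exp(-x), 0, -2*cos(z))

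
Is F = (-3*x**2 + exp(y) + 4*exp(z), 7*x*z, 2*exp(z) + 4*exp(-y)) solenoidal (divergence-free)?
No, ∇·F = -6*x + 2*exp(z)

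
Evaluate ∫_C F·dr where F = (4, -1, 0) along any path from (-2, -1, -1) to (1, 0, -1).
11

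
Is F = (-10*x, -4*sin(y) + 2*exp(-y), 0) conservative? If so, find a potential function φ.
Yes, F is conservative. φ = -5*x**2 + 4*cos(y) - 2*exp(-y)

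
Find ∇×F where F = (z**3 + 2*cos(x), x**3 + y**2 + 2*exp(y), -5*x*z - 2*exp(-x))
(0, 3*z**2 + 5*z - 2*exp(-x), 3*x**2)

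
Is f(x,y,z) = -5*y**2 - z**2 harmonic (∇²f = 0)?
No, ∇²f = -12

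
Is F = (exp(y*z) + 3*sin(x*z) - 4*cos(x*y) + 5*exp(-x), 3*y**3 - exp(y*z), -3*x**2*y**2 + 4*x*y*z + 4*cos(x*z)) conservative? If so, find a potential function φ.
No, ∇×F = (-6*x**2*y + 4*x*z + y*exp(y*z), 6*x*y**2 + 3*x*cos(x*z) - 4*y*z + y*exp(y*z) + 4*z*sin(x*z), -4*x*sin(x*y) - z*exp(y*z)) ≠ 0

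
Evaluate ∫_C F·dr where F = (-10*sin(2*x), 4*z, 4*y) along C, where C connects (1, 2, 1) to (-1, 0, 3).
-8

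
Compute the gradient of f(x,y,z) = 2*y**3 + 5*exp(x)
(5*exp(x), 6*y**2, 0)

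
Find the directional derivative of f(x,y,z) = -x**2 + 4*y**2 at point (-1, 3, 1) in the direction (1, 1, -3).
26*sqrt(11)/11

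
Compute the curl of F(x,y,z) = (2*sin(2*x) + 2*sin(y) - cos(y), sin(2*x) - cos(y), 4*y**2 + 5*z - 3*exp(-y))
(8*y + 3*exp(-y), 0, -sin(y) + 2*cos(2*x) - 2*cos(y))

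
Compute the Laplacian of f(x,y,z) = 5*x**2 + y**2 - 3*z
12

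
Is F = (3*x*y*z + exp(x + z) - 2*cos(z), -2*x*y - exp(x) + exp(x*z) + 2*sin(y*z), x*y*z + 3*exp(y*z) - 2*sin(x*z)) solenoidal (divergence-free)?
No, ∇·F = x*y - 2*x*cos(x*z) - 2*x + 3*y*z + 3*y*exp(y*z) + 2*z*cos(y*z) + exp(x + z)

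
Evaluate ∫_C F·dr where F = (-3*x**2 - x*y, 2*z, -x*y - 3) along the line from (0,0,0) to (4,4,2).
-94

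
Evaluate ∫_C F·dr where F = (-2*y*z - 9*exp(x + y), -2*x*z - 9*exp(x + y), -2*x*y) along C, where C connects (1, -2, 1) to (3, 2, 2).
-9*exp(5) - 28 + 9*exp(-1)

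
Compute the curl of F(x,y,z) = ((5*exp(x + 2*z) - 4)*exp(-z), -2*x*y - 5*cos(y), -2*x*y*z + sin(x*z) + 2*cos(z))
(-2*x*z, 2*y*z - z*cos(x*z) + 5*exp(x + z) + 4*exp(-z), -2*y)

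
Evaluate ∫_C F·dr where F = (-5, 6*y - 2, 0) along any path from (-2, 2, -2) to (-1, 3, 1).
8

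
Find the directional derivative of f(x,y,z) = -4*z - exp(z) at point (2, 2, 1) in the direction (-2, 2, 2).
sqrt(3)*(-4 - E)/3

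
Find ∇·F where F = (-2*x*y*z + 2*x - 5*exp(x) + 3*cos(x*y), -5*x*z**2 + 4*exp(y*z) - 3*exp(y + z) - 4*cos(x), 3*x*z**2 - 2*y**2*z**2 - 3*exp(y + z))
6*x*z - 4*y**2*z - 2*y*z - 3*y*sin(x*y) + 4*z*exp(y*z) - 5*exp(x) - 6*exp(y + z) + 2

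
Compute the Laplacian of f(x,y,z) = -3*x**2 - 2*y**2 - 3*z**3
-18*z - 10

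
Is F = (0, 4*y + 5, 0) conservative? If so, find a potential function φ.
Yes, F is conservative. φ = y*(2*y + 5)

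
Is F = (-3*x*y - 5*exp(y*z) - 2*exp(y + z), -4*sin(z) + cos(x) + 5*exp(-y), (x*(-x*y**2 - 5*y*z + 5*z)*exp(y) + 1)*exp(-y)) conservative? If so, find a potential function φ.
No, ∇×F = (-2*x**2*y - 5*x*z + 4*cos(z) - exp(-y), 2*x*y**2 + 5*y*z - 5*y*exp(y*z) - 5*z - 2*exp(y + z), 3*x + 5*z*exp(y*z) + 2*exp(y + z) - sin(x)) ≠ 0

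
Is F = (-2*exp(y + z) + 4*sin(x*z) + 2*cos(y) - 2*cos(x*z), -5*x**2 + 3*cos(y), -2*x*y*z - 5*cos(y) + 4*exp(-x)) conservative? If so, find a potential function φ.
No, ∇×F = (-2*x*z + 5*sin(y), 2*((x*sin(x*z) + 2*x*cos(x*z) + y*z - exp(y + z))*exp(x) + 2)*exp(-x), -10*x + 2*exp(y + z) + 2*sin(y)) ≠ 0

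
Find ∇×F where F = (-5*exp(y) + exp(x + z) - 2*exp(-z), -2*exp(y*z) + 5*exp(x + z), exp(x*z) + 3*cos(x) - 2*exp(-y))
(2*y*exp(y*z) - 5*exp(x + z) + 2*exp(-y), -z*exp(x*z) + exp(x + z) + 3*sin(x) + 2*exp(-z), 5*exp(y) + 5*exp(x + z))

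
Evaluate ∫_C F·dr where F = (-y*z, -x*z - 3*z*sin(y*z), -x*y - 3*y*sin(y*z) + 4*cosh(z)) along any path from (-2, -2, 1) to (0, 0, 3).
-4*sinh(1) - 3*cos(2) + 7 + 4*sinh(3)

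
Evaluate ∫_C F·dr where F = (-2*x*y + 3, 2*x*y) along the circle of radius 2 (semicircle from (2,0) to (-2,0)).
-4/3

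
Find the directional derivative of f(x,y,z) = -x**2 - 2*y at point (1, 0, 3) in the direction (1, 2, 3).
-3*sqrt(14)/7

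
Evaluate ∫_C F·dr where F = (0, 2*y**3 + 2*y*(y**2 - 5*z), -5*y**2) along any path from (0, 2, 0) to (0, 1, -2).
-5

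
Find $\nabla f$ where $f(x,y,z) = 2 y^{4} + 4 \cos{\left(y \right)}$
(0, 8*y**3 - 4*sin(y), 0)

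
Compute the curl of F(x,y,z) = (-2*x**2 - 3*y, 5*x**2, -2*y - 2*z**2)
(-2, 0, 10*x + 3)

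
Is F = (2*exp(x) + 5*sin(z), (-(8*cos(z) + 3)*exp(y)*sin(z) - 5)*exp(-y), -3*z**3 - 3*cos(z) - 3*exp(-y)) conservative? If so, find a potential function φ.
No, ∇×F = (-16*sin(z)**2 + 3*cos(z) + 8 + 3*exp(-y), 5*cos(z), 0) ≠ 0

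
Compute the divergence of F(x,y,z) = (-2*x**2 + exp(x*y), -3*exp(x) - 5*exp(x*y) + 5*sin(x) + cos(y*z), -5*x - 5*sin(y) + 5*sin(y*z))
-5*x*exp(x*y) - 4*x + y*exp(x*y) + 5*y*cos(y*z) - z*sin(y*z)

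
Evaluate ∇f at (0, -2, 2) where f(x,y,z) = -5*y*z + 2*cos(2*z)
(0, -10, 10 - 4*sin(4))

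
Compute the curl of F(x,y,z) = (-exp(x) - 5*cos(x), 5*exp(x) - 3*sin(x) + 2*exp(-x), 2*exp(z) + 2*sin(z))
(0, 0, 5*exp(x) - 3*cos(x) - 2*exp(-x))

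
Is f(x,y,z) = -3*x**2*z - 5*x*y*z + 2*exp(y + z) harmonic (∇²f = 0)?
No, ∇²f = -6*z + 4*exp(y + z)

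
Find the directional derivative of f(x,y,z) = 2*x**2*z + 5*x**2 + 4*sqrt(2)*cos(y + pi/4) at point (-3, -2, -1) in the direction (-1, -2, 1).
8*sqrt(3)*cos(pi/4 + 2)/3 + 6*sqrt(6)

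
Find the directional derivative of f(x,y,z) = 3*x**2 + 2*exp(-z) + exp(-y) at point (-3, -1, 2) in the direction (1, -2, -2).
-6 + 4*exp(-2)/3 + 2*E/3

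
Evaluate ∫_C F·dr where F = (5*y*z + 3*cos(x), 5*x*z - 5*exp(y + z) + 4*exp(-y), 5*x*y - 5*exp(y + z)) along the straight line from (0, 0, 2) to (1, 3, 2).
-5*exp(5) - 4*exp(-3) + 3*sin(1) + 34 + 5*exp(2)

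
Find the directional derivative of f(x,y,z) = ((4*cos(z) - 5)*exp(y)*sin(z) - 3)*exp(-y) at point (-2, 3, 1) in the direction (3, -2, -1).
sqrt(14)*(-6 + (-4*cos(2) + 5*cos(1))*exp(3))*exp(-3)/14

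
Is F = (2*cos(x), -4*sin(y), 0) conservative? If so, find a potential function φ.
Yes, F is conservative. φ = 2*sin(x) + 4*cos(y)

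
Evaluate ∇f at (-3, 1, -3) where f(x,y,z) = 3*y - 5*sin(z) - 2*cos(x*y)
(-2*sin(3), 6*sin(3) + 3, -5*cos(3))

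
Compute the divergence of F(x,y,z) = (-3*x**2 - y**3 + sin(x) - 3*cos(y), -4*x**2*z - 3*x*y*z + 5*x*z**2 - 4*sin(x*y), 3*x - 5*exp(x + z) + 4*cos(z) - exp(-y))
-3*x*z - 4*x*cos(x*y) - 6*x - 5*exp(x + z) - 4*sin(z) + cos(x)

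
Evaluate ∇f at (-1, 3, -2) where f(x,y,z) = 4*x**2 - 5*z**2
(-8, 0, 20)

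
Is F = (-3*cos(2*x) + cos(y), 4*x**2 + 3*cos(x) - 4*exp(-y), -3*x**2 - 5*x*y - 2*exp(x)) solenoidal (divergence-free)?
No, ∇·F = 6*sin(2*x) + 4*exp(-y)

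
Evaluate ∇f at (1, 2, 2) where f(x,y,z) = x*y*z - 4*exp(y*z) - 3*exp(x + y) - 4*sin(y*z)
(4 - 3*exp(3), -8*exp(4) - 3*exp(3) + 2 - 8*cos(4), -8*exp(4) + 2 - 8*cos(4))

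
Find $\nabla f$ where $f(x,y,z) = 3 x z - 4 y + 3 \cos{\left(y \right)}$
(3*z, -3*sin(y) - 4, 3*x)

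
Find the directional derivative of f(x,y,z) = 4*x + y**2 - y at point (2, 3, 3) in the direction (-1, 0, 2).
-4*sqrt(5)/5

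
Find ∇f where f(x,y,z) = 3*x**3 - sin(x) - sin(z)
(9*x**2 - cos(x), 0, -cos(z))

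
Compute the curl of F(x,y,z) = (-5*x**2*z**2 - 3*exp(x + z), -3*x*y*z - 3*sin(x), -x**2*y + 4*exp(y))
(-x**2 + 3*x*y + 4*exp(y), -10*x**2*z + 2*x*y - 3*exp(x + z), -3*y*z - 3*cos(x))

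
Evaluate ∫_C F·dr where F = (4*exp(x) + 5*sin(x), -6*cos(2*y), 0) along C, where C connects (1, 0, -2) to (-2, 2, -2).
-4*E + 4*exp(-2) - 5*cos(2) - 3*sin(4) + 5*cos(1)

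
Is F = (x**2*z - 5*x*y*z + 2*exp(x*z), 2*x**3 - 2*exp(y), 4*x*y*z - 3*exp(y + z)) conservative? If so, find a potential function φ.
No, ∇×F = (4*x*z - 3*exp(y + z), x**2 - 5*x*y + 2*x*exp(x*z) - 4*y*z, x*(6*x + 5*z)) ≠ 0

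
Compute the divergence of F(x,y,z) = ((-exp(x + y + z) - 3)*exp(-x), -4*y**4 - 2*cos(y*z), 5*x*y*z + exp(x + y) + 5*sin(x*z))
5*x*y + 5*x*cos(x*z) - 16*y**3 + 2*z*sin(y*z) + 3*exp(-x)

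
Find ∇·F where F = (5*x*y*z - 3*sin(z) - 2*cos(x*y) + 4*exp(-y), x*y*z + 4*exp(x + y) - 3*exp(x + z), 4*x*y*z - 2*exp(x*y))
4*x*y + x*z + 5*y*z + 2*y*sin(x*y) + 4*exp(x + y)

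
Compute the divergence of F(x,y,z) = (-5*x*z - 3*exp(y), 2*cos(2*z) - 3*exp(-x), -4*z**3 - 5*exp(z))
-12*z**2 - 5*z - 5*exp(z)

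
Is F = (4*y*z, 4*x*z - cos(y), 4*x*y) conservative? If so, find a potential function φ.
Yes, F is conservative. φ = 4*x*y*z - sin(y)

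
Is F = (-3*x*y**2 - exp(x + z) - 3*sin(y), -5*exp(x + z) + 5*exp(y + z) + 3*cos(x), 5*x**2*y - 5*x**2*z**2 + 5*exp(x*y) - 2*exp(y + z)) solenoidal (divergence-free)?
No, ∇·F = -10*x**2*z - 3*y**2 - exp(x + z) + 3*exp(y + z)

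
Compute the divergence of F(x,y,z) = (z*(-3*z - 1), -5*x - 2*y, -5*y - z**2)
-2*z - 2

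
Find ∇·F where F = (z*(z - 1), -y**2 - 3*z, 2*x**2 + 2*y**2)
-2*y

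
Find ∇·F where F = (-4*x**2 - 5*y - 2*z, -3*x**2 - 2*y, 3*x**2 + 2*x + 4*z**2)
-8*x + 8*z - 2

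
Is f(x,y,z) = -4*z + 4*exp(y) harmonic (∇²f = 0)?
No, ∇²f = 4*exp(y)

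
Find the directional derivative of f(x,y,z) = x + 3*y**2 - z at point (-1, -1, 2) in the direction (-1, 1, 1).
-8*sqrt(3)/3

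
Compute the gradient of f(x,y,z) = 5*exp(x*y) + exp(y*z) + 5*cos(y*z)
(5*y*exp(x*y), 5*x*exp(x*y) + z*exp(y*z) - 5*z*sin(y*z), y*(exp(y*z) - 5*sin(y*z)))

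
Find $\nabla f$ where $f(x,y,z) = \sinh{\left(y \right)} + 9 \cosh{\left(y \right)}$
(0, 9*sinh(y) + cosh(y), 0)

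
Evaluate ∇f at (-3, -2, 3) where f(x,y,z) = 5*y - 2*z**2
(0, 5, -12)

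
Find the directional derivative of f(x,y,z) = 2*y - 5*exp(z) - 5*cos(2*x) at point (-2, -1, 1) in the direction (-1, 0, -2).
2*sqrt(5)*(sin(4) + E)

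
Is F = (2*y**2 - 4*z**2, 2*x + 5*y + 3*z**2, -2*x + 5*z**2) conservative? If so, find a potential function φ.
No, ∇×F = (-6*z, 2 - 8*z, 2 - 4*y) ≠ 0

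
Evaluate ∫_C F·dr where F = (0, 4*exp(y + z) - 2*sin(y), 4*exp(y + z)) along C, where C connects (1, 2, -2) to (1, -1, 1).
-2*cos(2) + 2*cos(1)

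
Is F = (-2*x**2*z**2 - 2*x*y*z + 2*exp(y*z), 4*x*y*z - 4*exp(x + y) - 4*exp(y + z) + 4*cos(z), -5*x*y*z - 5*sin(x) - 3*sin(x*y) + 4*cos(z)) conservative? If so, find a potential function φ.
No, ∇×F = (-4*x*y - 5*x*z - 3*x*cos(x*y) + 4*exp(y + z) + 4*sin(z), -4*x**2*z - 2*x*y + 5*y*z + 2*y*exp(y*z) + 3*y*cos(x*y) + 5*cos(x), 2*x*z + 4*y*z - 2*z*exp(y*z) - 4*exp(x + y)) ≠ 0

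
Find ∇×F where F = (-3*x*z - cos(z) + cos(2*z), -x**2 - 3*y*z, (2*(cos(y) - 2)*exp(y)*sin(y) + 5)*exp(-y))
(3*y - 4*sin(y)**2 - 4*cos(y) + 2 - 5*exp(-y), -3*x + sin(z) - 2*sin(2*z), -2*x)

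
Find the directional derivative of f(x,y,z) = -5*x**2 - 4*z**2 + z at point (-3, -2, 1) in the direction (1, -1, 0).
15*sqrt(2)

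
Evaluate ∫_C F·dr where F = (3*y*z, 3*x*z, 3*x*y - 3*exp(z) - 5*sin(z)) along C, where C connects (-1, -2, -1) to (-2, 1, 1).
-6*sinh(1)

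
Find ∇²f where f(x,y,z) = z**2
2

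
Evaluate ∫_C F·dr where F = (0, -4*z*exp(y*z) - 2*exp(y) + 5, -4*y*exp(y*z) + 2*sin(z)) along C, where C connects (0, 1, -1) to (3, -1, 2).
2*((-5 - cos(2) + cos(1) + E)*exp(2) - 2 + E)*exp(-2)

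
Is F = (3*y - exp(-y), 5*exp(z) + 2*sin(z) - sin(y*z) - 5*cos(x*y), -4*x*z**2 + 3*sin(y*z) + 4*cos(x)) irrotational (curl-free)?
No, ∇×F = (y*cos(y*z) + 3*z*cos(y*z) - 5*exp(z) - 2*cos(z), 4*z**2 + 4*sin(x), 5*y*sin(x*y) - 3 - exp(-y))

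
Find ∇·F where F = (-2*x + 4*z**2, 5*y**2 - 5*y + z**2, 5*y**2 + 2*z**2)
10*y + 4*z - 7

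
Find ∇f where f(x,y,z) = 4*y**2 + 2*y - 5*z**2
(0, 8*y + 2, -10*z)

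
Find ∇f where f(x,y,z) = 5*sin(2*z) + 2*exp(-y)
(0, -2*exp(-y), 10*cos(2*z))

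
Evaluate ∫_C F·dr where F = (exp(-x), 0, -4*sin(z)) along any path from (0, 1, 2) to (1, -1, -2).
1 - exp(-1)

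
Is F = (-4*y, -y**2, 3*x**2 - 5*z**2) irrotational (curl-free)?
No, ∇×F = (0, -6*x, 4)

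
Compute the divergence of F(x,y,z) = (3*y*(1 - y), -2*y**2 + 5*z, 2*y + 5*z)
5 - 4*y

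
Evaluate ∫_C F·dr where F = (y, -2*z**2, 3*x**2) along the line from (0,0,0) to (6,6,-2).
-70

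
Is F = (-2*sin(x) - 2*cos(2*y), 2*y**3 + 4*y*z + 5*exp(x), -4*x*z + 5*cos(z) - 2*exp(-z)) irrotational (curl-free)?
No, ∇×F = (-4*y, 4*z, 5*exp(x) - 4*sin(2*y))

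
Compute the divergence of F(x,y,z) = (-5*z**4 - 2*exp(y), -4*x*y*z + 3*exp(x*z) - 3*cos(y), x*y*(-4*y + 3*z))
3*x*y - 4*x*z + 3*sin(y)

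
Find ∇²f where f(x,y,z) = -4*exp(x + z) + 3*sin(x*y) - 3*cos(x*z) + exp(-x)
-3*x**2*sin(x*y) + 3*x**2*cos(x*z) - 3*y**2*sin(x*y) + 3*z**2*cos(x*z) - 8*exp(x + z) + exp(-x)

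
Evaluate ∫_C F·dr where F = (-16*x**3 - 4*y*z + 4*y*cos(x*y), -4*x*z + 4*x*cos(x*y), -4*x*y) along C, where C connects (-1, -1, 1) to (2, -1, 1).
-48 - 4*sin(2) - 4*sin(1)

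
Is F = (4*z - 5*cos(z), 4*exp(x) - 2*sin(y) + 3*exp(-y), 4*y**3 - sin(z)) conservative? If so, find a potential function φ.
No, ∇×F = (12*y**2, 5*sin(z) + 4, 4*exp(x)) ≠ 0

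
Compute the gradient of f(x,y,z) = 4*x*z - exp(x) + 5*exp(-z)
(4*z - exp(x), 0, 4*x - 5*exp(-z))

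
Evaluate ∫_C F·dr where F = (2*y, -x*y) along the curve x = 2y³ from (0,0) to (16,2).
176/5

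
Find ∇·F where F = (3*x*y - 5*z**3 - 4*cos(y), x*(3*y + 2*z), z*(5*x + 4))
8*x + 3*y + 4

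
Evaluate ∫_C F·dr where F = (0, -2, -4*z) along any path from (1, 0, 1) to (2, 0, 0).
2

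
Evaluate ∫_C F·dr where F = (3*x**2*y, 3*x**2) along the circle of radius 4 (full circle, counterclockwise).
-192*pi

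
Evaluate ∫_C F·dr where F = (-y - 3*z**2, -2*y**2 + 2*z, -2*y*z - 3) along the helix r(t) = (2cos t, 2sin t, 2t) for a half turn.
-112 - 20*pi + 24*pi**2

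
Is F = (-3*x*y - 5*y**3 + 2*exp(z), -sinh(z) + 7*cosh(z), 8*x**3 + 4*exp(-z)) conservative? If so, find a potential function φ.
No, ∇×F = (-7*sinh(z) + cosh(z), -24*x**2 + 2*exp(z), 3*x + 15*y**2) ≠ 0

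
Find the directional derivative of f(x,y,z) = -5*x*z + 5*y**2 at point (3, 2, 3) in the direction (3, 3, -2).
45*sqrt(22)/22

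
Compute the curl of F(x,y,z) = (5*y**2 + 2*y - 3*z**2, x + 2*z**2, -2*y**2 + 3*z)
(-4*y - 4*z, -6*z, -10*y - 1)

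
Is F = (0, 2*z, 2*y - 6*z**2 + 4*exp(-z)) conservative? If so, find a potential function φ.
Yes, F is conservative. φ = 2*y*z - 2*z**3 - 4*exp(-z)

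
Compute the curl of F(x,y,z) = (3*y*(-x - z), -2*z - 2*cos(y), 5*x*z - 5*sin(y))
(2 - 5*cos(y), -3*y - 5*z, 3*x + 3*z)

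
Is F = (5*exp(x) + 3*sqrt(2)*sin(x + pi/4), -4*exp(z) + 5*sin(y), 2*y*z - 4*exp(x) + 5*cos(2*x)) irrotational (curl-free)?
No, ∇×F = (2*z + 4*exp(z), 4*exp(x) + 10*sin(2*x), 0)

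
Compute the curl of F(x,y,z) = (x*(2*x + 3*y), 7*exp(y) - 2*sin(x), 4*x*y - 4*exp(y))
(4*x - 4*exp(y), -4*y, -3*x - 2*cos(x))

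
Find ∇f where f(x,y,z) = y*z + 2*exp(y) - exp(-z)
(0, z + 2*exp(y), y + exp(-z))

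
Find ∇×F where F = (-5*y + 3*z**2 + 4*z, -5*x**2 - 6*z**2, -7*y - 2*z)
(12*z - 7, 6*z + 4, 5 - 10*x)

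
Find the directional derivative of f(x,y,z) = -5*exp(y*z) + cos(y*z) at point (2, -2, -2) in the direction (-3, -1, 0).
sqrt(10)*(-exp(4) - sin(4)/5)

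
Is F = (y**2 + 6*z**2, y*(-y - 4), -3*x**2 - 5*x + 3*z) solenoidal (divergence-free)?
No, ∇·F = -2*y - 1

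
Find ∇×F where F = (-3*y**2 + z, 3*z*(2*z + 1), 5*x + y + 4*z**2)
(-12*z - 2, -4, 6*y)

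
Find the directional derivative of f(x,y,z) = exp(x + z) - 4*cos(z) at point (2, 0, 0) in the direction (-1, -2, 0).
-sqrt(5)*exp(2)/5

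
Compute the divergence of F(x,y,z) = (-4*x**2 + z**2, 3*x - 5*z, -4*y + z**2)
-8*x + 2*z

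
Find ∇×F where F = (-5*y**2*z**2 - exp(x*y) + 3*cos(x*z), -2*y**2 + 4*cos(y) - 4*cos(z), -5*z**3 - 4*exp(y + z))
(-4*exp(y + z) - 4*sin(z), -3*x*sin(x*z) - 10*y**2*z, x*exp(x*y) + 10*y*z**2)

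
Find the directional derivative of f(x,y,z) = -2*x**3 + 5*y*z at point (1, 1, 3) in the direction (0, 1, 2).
5*sqrt(5)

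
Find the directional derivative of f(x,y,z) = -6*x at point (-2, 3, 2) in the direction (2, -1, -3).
-6*sqrt(14)/7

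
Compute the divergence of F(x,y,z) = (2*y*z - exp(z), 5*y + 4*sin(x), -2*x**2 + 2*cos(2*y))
5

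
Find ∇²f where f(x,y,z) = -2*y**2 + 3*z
-4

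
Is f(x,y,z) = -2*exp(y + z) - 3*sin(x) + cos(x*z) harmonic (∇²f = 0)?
No, ∇²f = -x**2*cos(x*z) - z**2*cos(x*z) - 4*exp(y + z) + 3*sin(x)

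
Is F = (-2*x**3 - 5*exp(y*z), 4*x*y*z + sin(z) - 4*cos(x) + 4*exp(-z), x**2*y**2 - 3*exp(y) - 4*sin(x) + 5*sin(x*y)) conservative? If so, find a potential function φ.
No, ∇×F = (2*x**2*y - 4*x*y + 5*x*cos(x*y) - 3*exp(y) - cos(z) + 4*exp(-z), -2*x*y**2 - 5*y*exp(y*z) - 5*y*cos(x*y) + 4*cos(x), 4*y*z + 5*z*exp(y*z) + 4*sin(x)) ≠ 0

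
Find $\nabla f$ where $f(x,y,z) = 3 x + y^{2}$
(3, 2*y, 0)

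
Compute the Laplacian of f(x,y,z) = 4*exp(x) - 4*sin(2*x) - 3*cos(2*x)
4*exp(x) + 16*sin(2*x) + 12*cos(2*x)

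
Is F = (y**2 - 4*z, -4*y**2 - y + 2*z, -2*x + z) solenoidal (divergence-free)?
No, ∇·F = -8*y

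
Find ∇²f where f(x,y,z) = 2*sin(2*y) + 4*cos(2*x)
-8*sin(2*y) - 16*cos(2*x)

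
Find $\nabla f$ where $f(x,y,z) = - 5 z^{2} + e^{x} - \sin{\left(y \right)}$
(exp(x), -cos(y), -10*z)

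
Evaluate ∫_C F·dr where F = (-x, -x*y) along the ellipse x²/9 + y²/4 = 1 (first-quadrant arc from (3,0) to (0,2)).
1/2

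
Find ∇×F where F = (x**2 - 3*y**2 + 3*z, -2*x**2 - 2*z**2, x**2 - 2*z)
(4*z, 3 - 2*x, -4*x + 6*y)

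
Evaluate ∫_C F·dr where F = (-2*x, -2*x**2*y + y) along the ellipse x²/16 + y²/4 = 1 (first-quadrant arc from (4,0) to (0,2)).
-14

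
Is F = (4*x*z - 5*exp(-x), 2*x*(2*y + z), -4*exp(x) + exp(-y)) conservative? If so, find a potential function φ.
No, ∇×F = (-2*x - exp(-y), 4*x + 4*exp(x), 4*y + 2*z) ≠ 0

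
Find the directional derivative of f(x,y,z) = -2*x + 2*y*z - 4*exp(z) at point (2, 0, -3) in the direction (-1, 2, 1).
sqrt(6)*(-5*exp(3) - 2)*exp(-3)/3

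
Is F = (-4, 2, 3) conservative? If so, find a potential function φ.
Yes, F is conservative. φ = -4*x + 2*y + 3*z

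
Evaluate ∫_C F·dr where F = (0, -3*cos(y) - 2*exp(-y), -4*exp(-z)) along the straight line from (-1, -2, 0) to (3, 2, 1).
-2*exp(2) - 6*sin(2) - 4 + 2*exp(-2) + 4*exp(-1)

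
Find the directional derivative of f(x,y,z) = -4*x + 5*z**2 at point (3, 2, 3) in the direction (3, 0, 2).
48*sqrt(13)/13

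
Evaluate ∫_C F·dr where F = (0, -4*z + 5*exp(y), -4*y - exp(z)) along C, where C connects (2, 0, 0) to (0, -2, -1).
-12 - exp(-1) + 5*exp(-2)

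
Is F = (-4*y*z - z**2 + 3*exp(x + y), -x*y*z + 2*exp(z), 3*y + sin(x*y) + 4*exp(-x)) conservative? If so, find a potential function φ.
No, ∇×F = (x*y + x*cos(x*y) - 2*exp(z) + 3, -y*cos(x*y) - 4*y - 2*z + 4*exp(-x), -y*z + 4*z - 3*exp(x + y)) ≠ 0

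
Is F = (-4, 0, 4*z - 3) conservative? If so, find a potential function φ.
Yes, F is conservative. φ = -4*x + 2*z**2 - 3*z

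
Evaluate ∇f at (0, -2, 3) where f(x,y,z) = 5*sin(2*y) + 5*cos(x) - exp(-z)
(0, 10*cos(4), exp(-3))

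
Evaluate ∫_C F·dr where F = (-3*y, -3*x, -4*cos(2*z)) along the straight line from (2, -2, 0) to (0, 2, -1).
-12 + 2*sin(2)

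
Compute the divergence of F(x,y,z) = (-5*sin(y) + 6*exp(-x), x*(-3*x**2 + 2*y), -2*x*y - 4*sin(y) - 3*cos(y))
2*x - 6*exp(-x)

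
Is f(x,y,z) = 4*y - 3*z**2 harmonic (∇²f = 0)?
No, ∇²f = -6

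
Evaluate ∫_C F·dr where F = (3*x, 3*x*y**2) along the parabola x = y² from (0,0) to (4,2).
216/5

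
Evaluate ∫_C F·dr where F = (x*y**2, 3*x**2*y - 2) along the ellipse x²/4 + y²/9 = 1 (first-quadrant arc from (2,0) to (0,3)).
12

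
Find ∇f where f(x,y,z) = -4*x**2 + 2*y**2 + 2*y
(-8*x, 4*y + 2, 0)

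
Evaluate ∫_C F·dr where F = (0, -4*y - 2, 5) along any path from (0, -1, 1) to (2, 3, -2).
-39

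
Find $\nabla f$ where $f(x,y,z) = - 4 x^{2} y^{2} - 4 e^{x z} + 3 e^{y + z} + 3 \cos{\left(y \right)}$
(-8*x*y**2 - 4*z*exp(x*z), -8*x**2*y + 3*exp(y + z) - 3*sin(y), -4*x*exp(x*z) + 3*exp(y + z))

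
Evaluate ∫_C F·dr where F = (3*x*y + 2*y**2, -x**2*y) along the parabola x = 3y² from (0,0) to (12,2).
1488/5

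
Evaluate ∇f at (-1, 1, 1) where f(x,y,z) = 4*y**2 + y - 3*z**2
(0, 9, -6)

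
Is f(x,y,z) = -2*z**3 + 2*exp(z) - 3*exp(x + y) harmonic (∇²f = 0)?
No, ∇²f = -12*z + 2*exp(z) - 6*exp(x + y)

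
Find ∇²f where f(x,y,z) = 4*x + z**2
2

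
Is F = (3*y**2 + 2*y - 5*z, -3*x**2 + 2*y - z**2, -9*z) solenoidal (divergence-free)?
No, ∇·F = -7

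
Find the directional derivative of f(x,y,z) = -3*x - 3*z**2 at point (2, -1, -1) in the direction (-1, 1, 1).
3*sqrt(3)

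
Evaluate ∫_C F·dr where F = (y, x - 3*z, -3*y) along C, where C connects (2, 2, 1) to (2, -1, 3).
9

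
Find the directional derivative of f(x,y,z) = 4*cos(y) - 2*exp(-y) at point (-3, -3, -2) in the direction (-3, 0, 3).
0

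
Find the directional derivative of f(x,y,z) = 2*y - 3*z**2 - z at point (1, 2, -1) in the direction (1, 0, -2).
-2*sqrt(5)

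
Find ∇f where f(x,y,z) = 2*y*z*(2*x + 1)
(4*y*z, 2*z*(2*x + 1), 2*y*(2*x + 1))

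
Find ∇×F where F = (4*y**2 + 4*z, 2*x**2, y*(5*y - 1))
(10*y - 1, 4, 4*x - 8*y)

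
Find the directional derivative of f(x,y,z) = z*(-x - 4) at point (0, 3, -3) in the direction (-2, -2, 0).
-3*sqrt(2)/2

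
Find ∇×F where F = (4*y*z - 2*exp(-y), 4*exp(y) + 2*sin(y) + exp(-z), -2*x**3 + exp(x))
(exp(-z), 6*x**2 + 4*y - exp(x), -4*z - 2*exp(-y))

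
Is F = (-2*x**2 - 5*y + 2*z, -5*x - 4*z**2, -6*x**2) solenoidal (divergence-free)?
No, ∇·F = -4*x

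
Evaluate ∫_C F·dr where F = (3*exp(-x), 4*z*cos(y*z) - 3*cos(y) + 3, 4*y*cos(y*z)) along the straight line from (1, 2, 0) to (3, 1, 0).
-3 - 3*sin(1) - 3*exp(-3) + 3*exp(-1) + 3*sin(2)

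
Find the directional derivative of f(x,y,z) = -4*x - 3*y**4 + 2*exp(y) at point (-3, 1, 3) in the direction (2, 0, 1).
-8*sqrt(5)/5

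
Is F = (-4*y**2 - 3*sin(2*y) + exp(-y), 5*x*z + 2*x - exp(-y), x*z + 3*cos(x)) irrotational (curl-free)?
No, ∇×F = (-5*x, -z + 3*sin(x), 8*y + 5*z + 6*cos(2*y) + 2 + exp(-y))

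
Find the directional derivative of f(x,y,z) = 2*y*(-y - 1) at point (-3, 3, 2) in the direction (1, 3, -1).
-42*sqrt(11)/11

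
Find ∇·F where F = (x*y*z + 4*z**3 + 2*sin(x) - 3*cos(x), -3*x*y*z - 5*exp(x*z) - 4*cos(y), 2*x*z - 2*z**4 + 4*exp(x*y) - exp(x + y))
-3*x*z + 2*x + y*z - 8*z**3 + 3*sin(x) + 4*sin(y) + 2*cos(x)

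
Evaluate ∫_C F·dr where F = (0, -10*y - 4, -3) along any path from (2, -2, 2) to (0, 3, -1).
-36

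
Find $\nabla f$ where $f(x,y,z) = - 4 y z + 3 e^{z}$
(0, -4*z, -4*y + 3*exp(z))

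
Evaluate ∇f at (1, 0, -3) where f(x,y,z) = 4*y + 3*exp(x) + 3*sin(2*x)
(6*cos(2) + 3*E, 4, 0)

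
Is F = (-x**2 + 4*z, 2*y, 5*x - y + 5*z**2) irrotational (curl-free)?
No, ∇×F = (-1, -1, 0)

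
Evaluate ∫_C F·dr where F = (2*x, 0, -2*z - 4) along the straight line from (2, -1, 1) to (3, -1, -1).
13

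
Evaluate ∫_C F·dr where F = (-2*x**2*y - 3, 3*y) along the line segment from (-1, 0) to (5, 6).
-360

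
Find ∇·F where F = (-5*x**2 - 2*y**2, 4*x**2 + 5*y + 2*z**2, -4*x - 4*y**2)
5 - 10*x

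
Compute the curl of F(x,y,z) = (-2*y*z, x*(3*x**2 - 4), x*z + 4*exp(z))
(0, -2*y - z, 9*x**2 + 2*z - 4)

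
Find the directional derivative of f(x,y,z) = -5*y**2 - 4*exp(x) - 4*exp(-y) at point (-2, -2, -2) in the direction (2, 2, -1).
8*(-1 + (5 + exp(2))*exp(2))*exp(-2)/3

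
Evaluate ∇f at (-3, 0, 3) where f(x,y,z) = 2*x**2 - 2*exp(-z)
(-12, 0, 2*exp(-3))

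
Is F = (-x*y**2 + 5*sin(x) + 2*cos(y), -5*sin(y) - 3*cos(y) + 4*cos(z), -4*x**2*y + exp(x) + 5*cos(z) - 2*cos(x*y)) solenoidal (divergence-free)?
No, ∇·F = -y**2 + 3*sin(y) - 5*sin(z) + 5*cos(x) - 5*cos(y)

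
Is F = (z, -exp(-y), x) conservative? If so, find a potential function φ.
Yes, F is conservative. φ = x*z + exp(-y)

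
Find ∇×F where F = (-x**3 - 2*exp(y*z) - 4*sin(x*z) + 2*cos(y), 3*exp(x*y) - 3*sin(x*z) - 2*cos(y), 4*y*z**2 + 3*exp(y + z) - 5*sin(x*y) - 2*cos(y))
(-5*x*cos(x*y) + 3*x*cos(x*z) + 4*z**2 + 3*exp(y + z) + 2*sin(y), -4*x*cos(x*z) - 2*y*exp(y*z) + 5*y*cos(x*y), 3*y*exp(x*y) + 2*z*exp(y*z) - 3*z*cos(x*z) + 2*sin(y))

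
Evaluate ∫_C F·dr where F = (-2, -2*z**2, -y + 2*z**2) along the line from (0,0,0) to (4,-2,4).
60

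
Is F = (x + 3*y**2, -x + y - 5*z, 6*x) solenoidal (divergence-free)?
No, ∇·F = 2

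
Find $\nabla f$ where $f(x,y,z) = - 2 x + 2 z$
(-2, 0, 2)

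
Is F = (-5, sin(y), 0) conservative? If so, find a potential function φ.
Yes, F is conservative. φ = -5*x - cos(y)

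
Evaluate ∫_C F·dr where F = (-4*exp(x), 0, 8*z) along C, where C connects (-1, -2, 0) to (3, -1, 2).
-4*exp(3) + 4*exp(-1) + 16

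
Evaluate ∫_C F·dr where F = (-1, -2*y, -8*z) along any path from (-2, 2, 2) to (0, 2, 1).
10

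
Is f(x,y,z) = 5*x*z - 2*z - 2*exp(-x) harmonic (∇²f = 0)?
No, ∇²f = -2*exp(-x)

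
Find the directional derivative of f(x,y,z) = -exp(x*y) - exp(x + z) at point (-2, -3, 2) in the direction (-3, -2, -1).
sqrt(14)*(4 - 13*exp(6))/14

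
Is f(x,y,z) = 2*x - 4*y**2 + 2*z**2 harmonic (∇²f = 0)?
No, ∇²f = -4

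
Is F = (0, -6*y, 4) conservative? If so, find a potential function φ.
Yes, F is conservative. φ = -3*y**2 + 4*z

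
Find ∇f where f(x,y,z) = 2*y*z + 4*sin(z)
(0, 2*z, 2*y + 4*cos(z))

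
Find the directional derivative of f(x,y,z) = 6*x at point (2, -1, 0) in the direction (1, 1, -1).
2*sqrt(3)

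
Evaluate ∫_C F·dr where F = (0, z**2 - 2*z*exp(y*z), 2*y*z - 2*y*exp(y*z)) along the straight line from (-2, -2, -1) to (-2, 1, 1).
-2*E + 3 + 2*exp(2)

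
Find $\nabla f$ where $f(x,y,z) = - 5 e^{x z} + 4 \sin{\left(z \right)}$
(-5*z*exp(x*z), 0, -5*x*exp(x*z) + 4*cos(z))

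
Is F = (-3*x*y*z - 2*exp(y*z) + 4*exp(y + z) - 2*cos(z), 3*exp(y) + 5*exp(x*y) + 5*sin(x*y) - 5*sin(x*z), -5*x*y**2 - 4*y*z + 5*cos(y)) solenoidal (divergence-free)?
No, ∇·F = 5*x*exp(x*y) + 5*x*cos(x*y) - 3*y*z - 4*y + 3*exp(y)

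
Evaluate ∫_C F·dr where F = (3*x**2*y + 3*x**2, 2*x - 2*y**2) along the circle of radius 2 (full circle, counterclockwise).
-4*pi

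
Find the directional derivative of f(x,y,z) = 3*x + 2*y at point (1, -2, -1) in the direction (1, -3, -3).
-3*sqrt(19)/19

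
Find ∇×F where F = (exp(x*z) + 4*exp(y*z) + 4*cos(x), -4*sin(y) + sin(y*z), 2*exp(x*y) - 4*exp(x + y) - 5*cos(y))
(2*x*exp(x*y) - y*cos(y*z) - 4*exp(x + y) + 5*sin(y), x*exp(x*z) - 2*y*exp(x*y) + 4*y*exp(y*z) + 4*exp(x + y), -4*z*exp(y*z))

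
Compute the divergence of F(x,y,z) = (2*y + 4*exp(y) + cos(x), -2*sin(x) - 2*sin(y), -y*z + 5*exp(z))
-y + 5*exp(z) - sin(x) - 2*cos(y)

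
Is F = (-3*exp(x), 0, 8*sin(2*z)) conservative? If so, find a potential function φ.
Yes, F is conservative. φ = -3*exp(x) - 4*cos(2*z)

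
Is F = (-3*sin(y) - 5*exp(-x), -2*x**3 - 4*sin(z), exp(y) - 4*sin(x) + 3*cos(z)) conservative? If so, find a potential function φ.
No, ∇×F = (exp(y) + 4*cos(z), 4*cos(x), -6*x**2 + 3*cos(y)) ≠ 0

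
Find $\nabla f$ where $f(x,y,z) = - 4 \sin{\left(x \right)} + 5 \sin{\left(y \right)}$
(-4*cos(x), 5*cos(y), 0)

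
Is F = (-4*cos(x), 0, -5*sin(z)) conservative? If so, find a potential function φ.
Yes, F is conservative. φ = -4*sin(x) + 5*cos(z)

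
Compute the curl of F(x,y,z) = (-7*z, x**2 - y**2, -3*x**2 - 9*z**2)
(0, 6*x - 7, 2*x)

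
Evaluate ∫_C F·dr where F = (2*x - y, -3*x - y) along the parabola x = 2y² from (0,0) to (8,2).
106/3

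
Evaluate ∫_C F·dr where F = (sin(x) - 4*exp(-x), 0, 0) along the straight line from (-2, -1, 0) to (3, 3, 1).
-4*exp(2) + cos(2) + 4*exp(-3) - cos(3)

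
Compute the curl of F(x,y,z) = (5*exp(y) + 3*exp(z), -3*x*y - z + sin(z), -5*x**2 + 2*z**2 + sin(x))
(1 - cos(z), 10*x + 3*exp(z) - cos(x), -3*y - 5*exp(y))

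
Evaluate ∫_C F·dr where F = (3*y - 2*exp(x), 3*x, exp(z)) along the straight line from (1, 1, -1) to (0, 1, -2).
-5 - exp(-1) + exp(-2) + 2*E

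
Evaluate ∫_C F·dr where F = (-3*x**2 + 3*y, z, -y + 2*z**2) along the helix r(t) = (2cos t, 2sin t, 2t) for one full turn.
-12*pi + 128*pi**3/3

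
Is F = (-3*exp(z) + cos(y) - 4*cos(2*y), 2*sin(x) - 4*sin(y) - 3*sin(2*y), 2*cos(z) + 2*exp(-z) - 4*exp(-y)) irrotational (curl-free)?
No, ∇×F = (4*exp(-y), -3*exp(z), sin(y) - 8*sin(2*y) + 2*cos(x))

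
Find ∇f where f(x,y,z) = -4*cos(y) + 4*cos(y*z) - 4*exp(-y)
(0, -4*z*sin(y*z) + 4*sin(y) + 4*exp(-y), -4*y*sin(y*z))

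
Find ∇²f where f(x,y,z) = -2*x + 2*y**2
4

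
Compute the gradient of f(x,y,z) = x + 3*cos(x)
(1 - 3*sin(x), 0, 0)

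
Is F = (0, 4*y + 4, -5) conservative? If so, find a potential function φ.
Yes, F is conservative. φ = 2*y**2 + 4*y - 5*z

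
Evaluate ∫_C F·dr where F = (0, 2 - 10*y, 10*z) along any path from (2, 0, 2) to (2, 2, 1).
-31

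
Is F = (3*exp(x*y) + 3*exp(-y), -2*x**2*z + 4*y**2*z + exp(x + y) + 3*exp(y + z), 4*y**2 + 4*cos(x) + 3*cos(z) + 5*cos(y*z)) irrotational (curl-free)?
No, ∇×F = (2*x**2 - 4*y**2 + 8*y - 5*z*sin(y*z) - 3*exp(y + z), 4*sin(x), -4*x*z - 3*x*exp(x*y) + exp(x + y) + 3*exp(-y))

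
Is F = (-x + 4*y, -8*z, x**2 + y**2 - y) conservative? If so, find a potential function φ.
No, ∇×F = (2*y + 7, -2*x, -4) ≠ 0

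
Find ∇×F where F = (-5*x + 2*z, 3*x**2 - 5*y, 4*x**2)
(0, 2 - 8*x, 6*x)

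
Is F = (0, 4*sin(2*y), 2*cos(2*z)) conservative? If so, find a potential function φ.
Yes, F is conservative. φ = sin(2*z) - 2*cos(2*y)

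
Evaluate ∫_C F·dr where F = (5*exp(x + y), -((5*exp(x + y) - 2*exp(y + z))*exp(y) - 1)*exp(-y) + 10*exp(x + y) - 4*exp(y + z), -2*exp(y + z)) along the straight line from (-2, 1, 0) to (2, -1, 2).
8*sinh(1)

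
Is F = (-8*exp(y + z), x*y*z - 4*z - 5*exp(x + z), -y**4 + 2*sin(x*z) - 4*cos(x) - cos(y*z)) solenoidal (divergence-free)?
No, ∇·F = x*z + 2*x*cos(x*z) + y*sin(y*z)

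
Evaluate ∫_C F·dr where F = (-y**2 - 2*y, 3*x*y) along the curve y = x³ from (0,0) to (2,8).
968/7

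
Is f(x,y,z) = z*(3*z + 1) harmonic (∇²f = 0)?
No, ∇²f = 6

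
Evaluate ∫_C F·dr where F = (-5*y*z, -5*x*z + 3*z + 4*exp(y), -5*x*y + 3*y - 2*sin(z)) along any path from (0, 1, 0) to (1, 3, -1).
-4*E + 2*cos(1) + 4 + 4*exp(3)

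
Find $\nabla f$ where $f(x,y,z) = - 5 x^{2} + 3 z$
(-10*x, 0, 3)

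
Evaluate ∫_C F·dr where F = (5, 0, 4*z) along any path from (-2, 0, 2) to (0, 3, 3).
20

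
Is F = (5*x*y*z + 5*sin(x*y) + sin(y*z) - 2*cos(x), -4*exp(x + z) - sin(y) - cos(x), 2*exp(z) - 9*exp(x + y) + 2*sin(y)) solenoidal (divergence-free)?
No, ∇·F = 5*y*z + 5*y*cos(x*y) + 2*exp(z) + 2*sin(x) - cos(y)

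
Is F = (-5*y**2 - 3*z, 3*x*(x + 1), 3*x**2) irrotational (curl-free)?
No, ∇×F = (0, -6*x - 3, 6*x + 10*y + 3)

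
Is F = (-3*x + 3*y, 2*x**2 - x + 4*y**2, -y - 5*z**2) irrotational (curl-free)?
No, ∇×F = (-1, 0, 4*x - 4)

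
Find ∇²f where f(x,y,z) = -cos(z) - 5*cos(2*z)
cos(z) + 20*cos(2*z)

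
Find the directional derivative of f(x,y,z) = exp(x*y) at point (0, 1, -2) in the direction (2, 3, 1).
sqrt(14)/7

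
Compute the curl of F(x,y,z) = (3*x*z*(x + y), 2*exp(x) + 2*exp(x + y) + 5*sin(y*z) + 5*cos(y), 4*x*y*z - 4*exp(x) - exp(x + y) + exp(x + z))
(4*x*z - 5*y*cos(y*z) - exp(x + y), 3*x*(x + y) - 4*y*z + 4*exp(x) + exp(x + y) - exp(x + z), -3*x*z + 2*exp(x) + 2*exp(x + y))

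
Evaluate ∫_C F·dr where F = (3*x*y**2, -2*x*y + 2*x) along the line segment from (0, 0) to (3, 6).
189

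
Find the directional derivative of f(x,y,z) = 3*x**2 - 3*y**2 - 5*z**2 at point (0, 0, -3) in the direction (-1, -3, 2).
30*sqrt(14)/7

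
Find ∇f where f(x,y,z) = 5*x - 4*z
(5, 0, -4)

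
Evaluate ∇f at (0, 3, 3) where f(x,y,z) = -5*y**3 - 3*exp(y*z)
(0, -9*exp(9) - 135, -9*exp(9))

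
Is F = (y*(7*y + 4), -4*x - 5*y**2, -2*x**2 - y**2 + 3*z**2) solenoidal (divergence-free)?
No, ∇·F = -10*y + 6*z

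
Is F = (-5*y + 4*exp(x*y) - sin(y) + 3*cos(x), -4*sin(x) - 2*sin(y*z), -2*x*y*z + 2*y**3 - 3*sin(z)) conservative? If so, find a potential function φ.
No, ∇×F = (-2*x*z + 6*y**2 + 2*y*cos(y*z), 2*y*z, -4*x*exp(x*y) - 4*cos(x) + cos(y) + 5) ≠ 0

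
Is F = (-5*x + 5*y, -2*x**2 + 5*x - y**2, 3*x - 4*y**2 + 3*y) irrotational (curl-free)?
No, ∇×F = (3 - 8*y, -3, -4*x)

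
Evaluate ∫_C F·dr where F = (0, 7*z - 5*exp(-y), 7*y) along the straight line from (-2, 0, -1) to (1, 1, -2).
-19 + 5*exp(-1)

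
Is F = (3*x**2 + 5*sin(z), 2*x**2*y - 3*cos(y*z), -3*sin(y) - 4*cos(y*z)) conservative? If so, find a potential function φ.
No, ∇×F = (-3*y*sin(y*z) + 4*z*sin(y*z) - 3*cos(y), 5*cos(z), 4*x*y) ≠ 0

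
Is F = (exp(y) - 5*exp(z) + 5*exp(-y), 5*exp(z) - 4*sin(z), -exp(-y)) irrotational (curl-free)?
No, ∇×F = (-5*exp(z) + 4*cos(z) + exp(-y), -5*exp(z), -exp(y) + 5*exp(-y))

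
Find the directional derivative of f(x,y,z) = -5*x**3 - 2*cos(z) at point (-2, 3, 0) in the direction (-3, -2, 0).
180*sqrt(13)/13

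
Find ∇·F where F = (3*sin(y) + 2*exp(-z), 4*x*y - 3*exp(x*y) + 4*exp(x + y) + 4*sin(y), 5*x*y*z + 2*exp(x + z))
5*x*y - 3*x*exp(x*y) + 4*x + 4*exp(x + y) + 2*exp(x + z) + 4*cos(y)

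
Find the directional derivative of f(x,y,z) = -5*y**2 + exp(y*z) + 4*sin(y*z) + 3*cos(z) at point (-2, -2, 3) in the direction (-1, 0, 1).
sqrt(2)*(-(3*sin(3) + 8*cos(6))*exp(6) - 2)*exp(-6)/2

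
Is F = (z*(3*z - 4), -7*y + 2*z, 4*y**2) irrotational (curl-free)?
No, ∇×F = (8*y - 2, 6*z - 4, 0)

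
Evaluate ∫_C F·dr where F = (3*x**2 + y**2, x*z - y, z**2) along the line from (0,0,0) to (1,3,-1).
-11/6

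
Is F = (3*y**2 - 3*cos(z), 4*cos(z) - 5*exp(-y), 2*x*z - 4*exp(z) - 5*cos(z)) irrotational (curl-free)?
No, ∇×F = (4*sin(z), -2*z + 3*sin(z), -6*y)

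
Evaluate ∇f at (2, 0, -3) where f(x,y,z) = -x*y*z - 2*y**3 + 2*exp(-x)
(-2*exp(-2), 6, 0)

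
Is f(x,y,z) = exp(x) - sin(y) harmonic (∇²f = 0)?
No, ∇²f = exp(x) + sin(y)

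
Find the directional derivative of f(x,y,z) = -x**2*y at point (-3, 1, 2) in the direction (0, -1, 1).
9*sqrt(2)/2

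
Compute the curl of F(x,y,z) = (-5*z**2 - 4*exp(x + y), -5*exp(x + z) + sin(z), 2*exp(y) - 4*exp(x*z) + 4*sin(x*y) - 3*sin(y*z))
(4*x*cos(x*y) - 3*z*cos(y*z) + 2*exp(y) + 5*exp(x + z) - cos(z), -4*y*cos(x*y) + 4*z*exp(x*z) - 10*z, 4*exp(x + y) - 5*exp(x + z))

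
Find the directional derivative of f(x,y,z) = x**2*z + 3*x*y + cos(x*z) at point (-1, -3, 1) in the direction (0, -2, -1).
sqrt(5)*(sin(1) + 5)/5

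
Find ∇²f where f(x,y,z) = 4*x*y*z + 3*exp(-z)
3*exp(-z)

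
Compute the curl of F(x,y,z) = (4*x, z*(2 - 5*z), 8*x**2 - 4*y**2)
(-8*y + 10*z - 2, -16*x, 0)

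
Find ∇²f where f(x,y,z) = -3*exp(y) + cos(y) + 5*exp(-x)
-3*exp(y) - cos(y) + 5*exp(-x)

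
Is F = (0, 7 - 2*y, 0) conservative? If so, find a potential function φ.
Yes, F is conservative. φ = y*(7 - y)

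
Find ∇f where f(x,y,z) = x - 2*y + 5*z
(1, -2, 5)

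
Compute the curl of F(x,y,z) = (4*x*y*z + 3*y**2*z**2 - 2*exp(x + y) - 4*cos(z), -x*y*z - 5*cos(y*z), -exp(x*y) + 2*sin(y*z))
(x*y - x*exp(x*y) - 5*y*sin(y*z) + 2*z*cos(y*z), 4*x*y + 6*y**2*z + y*exp(x*y) + 4*sin(z), -4*x*z - 6*y*z**2 - y*z + 2*exp(x + y))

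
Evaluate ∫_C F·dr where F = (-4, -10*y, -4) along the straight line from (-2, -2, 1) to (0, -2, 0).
-4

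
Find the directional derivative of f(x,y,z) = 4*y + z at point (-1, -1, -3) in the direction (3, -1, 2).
-sqrt(14)/7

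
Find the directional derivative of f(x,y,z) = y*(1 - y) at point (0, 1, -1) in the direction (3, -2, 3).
sqrt(22)/11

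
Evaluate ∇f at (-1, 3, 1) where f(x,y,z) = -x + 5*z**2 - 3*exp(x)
(-3*exp(-1) - 1, 0, 10)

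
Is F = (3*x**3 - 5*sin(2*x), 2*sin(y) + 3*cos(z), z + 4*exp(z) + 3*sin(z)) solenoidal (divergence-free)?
No, ∇·F = 9*x**2 + 4*exp(z) - 10*cos(2*x) + 2*cos(y) + 3*cos(z) + 1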